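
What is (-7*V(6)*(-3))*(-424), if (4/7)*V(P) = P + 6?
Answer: -186984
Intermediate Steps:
V(P) = 21/2 + 7*P/4 (V(P) = 7*(P + 6)/4 = 7*(6 + P)/4 = 21/2 + 7*P/4)
(-7*V(6)*(-3))*(-424) = (-7*(21/2 + (7/4)*6)*(-3))*(-424) = (-7*(21/2 + 21/2)*(-3))*(-424) = (-7*21*(-3))*(-424) = -147*(-3)*(-424) = 441*(-424) = -186984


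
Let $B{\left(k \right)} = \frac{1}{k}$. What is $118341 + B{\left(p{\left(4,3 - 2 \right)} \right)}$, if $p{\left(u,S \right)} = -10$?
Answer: $\frac{1183409}{10} \approx 1.1834 \cdot 10^{5}$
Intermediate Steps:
$118341 + B{\left(p{\left(4,3 - 2 \right)} \right)} = 118341 + \frac{1}{-10} = 118341 - \frac{1}{10} = \frac{1183409}{10}$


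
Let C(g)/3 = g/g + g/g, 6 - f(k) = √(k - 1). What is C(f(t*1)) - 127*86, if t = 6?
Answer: -10916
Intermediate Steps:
f(k) = 6 - √(-1 + k) (f(k) = 6 - √(k - 1) = 6 - √(-1 + k))
C(g) = 6 (C(g) = 3*(g/g + g/g) = 3*(1 + 1) = 3*2 = 6)
C(f(t*1)) - 127*86 = 6 - 127*86 = 6 - 10922 = -10916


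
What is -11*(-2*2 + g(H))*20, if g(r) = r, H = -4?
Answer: 1760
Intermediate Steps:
-11*(-2*2 + g(H))*20 = -11*(-2*2 - 4)*20 = -11*(-4 - 4)*20 = -11*(-8)*20 = 88*20 = 1760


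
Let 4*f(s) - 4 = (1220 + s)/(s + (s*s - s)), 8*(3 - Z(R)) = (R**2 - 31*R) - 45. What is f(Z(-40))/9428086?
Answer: 7692419/72393002093926 ≈ 1.0626e-7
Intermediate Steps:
Z(R) = 69/8 - R**2/8 + 31*R/8 (Z(R) = 3 - ((R**2 - 31*R) - 45)/8 = 3 - (-45 + R**2 - 31*R)/8 = 3 + (45/8 - R**2/8 + 31*R/8) = 69/8 - R**2/8 + 31*R/8)
f(s) = 1 + (1220 + s)/(4*s**2) (f(s) = 1 + ((1220 + s)/(s + (s*s - s)))/4 = 1 + ((1220 + s)/(s + (s**2 - s)))/4 = 1 + ((1220 + s)/(s**2))/4 = 1 + ((1220 + s)/s**2)/4 = 1 + (1220 + s)/(4*s**2))
f(Z(-40))/9428086 = ((305 + (69/8 - 1/8*(-40)**2 + (31/8)*(-40))**2 + (69/8 - 1/8*(-40)**2 + (31/8)*(-40))/4)/(69/8 - 1/8*(-40)**2 + (31/8)*(-40))**2)/9428086 = ((305 + (69/8 - 1/8*1600 - 155)**2 + (69/8 - 1/8*1600 - 155)/4)/(69/8 - 1/8*1600 - 155)**2)*(1/9428086) = ((305 + (69/8 - 200 - 155)**2 + (69/8 - 200 - 155)/4)/(69/8 - 200 - 155)**2)*(1/9428086) = ((305 + (-2771/8)**2 + (1/4)*(-2771/8))/(-2771/8)**2)*(1/9428086) = (64*(305 + 7678441/64 - 2771/32)/7678441)*(1/9428086) = ((64/7678441)*(7692419/64))*(1/9428086) = (7692419/7678441)*(1/9428086) = 7692419/72393002093926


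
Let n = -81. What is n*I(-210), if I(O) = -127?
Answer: 10287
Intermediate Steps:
n*I(-210) = -81*(-127) = 10287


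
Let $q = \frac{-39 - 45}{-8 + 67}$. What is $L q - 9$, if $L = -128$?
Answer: $\frac{10221}{59} \approx 173.24$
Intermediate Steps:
$q = - \frac{84}{59} \approx -1.4237$
$L q - 9 = \left(-128\right) \left(- \frac{84}{59}\right) - 9 = \frac{10752}{59} - 9 = \frac{10221}{59}$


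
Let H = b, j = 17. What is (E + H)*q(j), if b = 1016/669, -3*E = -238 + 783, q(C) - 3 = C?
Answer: -803460/223 ≈ -3603.0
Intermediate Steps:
q(C) = 3 + C
E = -545/3 (E = -(-238 + 783)/3 = -⅓*545 = -545/3 ≈ -181.67)
b = 1016/669 (b = 1016*(1/669) = 1016/669 ≈ 1.5187)
H = 1016/669 ≈ 1.5187
(E + H)*q(j) = (-545/3 + 1016/669)*(3 + 17) = -40173/223*20 = -803460/223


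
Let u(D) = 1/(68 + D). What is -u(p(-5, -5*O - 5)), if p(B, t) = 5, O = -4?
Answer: -1/73 ≈ -0.013699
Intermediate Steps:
-u(p(-5, -5*O - 5)) = -1/(68 + 5) = -1/73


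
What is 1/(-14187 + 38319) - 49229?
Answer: -1187994227/24132 ≈ -49229.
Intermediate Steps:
1/(-14187 + 38319) - 49229 = 1/24132 - 49229 = -1187994227/24132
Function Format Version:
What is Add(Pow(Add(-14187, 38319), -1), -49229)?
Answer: Rational(-1187994227, 24132) ≈ -49229.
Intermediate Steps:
Add(Pow(Add(-14187, 38319), -1), -49229) = Add(Pow(24132, -1), -49229) = Add(Rational(1, 24132), -49229) = Rational(-1187994227, 24132)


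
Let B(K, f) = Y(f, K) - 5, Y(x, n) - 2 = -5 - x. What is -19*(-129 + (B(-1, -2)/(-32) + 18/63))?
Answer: 273505/112 ≈ 2442.0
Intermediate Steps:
Y(x, n) = -3 - x (Y(x, n) = 2 + (-5 - x) = -3 - x)
B(K, f) = -8 - f (B(K, f) = (-3 - f) - 5 = -8 - f)
-19*(-129 + (B(-1, -2)/(-32) + 18/63)) = -19*(-129 + ((-8 - 1*(-2))/(-32) + 18/63)) = -19*(-129 + ((-8 + 2)*(-1/32) + 18*(1/63))) = -19*(-129 + (-6*(-1/32) + 2/7)) = -19*(-129 + (3/16 + 2/7)) = -19*(-129 + 53/112) = -19*(-14395/112) = 273505/112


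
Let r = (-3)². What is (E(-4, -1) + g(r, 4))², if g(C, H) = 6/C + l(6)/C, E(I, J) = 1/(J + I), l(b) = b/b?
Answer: 676/2025 ≈ 0.33383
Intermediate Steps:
l(b) = 1
E(I, J) = 1/(I + J)
r = 9
g(C, H) = 7/C (g(C, H) = 6/C + 1/C = 7/C)
(E(-4, -1) + g(r, 4))² = (1/(-4 - 1) + 7/9)² = (1/(-5) + 7*(⅑))² = (-⅕ + 7/9)² = (26/45)² = 676/2025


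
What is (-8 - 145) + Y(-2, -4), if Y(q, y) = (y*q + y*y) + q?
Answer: -131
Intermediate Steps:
Y(q, y) = q + y² + q*y (Y(q, y) = (q*y + y²) + q = (y² + q*y) + q = q + y² + q*y)
(-8 - 145) + Y(-2, -4) = (-8 - 145) + (-2 + (-4)² - 2*(-4)) = -153 + (-2 + 16 + 8) = -153 + 22 = -131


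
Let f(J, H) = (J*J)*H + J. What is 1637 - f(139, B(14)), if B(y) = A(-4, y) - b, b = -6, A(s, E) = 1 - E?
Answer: 136745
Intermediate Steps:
B(y) = 7 - y (B(y) = (1 - y) - 1*(-6) = (1 - y) + 6 = 7 - y)
f(J, H) = J + H*J² (f(J, H) = J²*H + J = H*J² + J = J + H*J²)
1637 - f(139, B(14)) = 1637 - 139*(1 + (7 - 1*14)*139) = 1637 - 139*(1 + (7 - 14)*139) = 1637 - 139*(1 - 7*139) = 1637 - 139*(1 - 973) = 1637 - 139*(-972) = 1637 - 1*(-135108) = 1637 + 135108 = 136745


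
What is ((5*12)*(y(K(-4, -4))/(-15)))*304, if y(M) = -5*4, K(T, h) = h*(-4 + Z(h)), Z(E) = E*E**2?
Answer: 24320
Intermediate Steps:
Z(E) = E**3
K(T, h) = h*(-4 + h**3)
y(M) = -20
((5*12)*(y(K(-4, -4))/(-15)))*304 = ((5*12)*(-20/(-15)))*304 = (60*(-20*(-1/15)))*304 = (60*(4/3))*304 = 80*304 = 24320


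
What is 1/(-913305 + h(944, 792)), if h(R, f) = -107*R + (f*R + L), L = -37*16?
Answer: -1/267257 ≈ -3.7417e-6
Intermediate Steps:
L = -592
h(R, f) = -592 - 107*R + R*f (h(R, f) = -107*R + (f*R - 592) = -107*R + (R*f - 592) = -107*R + (-592 + R*f) = -592 - 107*R + R*f)
1/(-913305 + h(944, 792)) = 1/(-913305 + (-592 - 107*944 + 944*792)) = 1/(-913305 + (-592 - 101008 + 747648)) = 1/(-913305 + 646048) = 1/(-267257) = -1/267257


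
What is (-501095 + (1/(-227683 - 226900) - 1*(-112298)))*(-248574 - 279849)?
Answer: 93393748746569796/454583 ≈ 2.0545e+11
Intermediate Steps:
(-501095 + (1/(-227683 - 226900) - 1*(-112298)))*(-248574 - 279849) = (-501095 + (1/(-454583) + 112298))*(-528423) = (-501095 + (-1/454583 + 112298))*(-528423) = (-501095 + 51048761733/454583)*(-528423) = -176740506652/454583*(-528423) = 93393748746569796/454583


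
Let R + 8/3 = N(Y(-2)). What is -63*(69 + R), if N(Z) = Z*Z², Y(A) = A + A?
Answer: -147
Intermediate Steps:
Y(A) = 2*A
N(Z) = Z³
R = -200/3 (R = -8/3 + (2*(-2))³ = -8/3 + (-4)³ = -8/3 - 64 = -200/3 ≈ -66.667)
-63*(69 + R) = -63*(69 - 200/3) = -63*7/3 = -147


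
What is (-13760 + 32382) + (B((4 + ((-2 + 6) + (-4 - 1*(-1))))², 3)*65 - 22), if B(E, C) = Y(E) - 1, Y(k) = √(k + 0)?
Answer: 18860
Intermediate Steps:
Y(k) = √k
B(E, C) = -1 + √E (B(E, C) = √E - 1 = -1 + √E)
(-13760 + 32382) + (B((4 + ((-2 + 6) + (-4 - 1*(-1))))², 3)*65 - 22) = (-13760 + 32382) + ((-1 + √((4 + ((-2 + 6) + (-4 - 1*(-1))))²))*65 - 22) = 18622 + ((-1 + √((4 + (4 + (-4 + 1)))²))*65 - 22) = 18622 + ((-1 + √((4 + (4 - 3))²))*65 - 22) = 18622 + ((-1 + √((4 + 1)²))*65 - 22) = 18622 + ((-1 + √(5²))*65 - 22) = 18622 + ((-1 + √25)*65 - 22) = 18622 + ((-1 + 5)*65 - 22) = 18622 + (4*65 - 22) = 18622 + (260 - 22) = 18622 + 238 = 18860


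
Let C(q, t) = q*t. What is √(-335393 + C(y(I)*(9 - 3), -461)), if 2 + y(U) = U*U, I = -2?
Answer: 5*I*√13637 ≈ 583.89*I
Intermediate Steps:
y(U) = -2 + U² (y(U) = -2 + U*U = -2 + U²)
√(-335393 + C(y(I)*(9 - 3), -461)) = √(-335393 + ((-2 + (-2)²)*(9 - 3))*(-461)) = √(-335393 + ((-2 + 4)*6)*(-461)) = √(-335393 + (2*6)*(-461)) = √(-335393 + 12*(-461)) = √(-335393 - 5532) = √(-340925) = 5*I*√13637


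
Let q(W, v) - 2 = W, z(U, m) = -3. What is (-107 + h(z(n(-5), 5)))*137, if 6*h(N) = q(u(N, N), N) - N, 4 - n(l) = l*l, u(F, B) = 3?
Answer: -43429/3 ≈ -14476.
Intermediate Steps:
n(l) = 4 - l² (n(l) = 4 - l*l = 4 - l²)
q(W, v) = 2 + W
h(N) = ⅚ - N/6 (h(N) = ((2 + 3) - N)/6 = (5 - N)/6 = ⅚ - N/6)
(-107 + h(z(n(-5), 5)))*137 = (-107 + (⅚ - ⅙*(-3)))*137 = (-107 + (⅚ + ½))*137 = (-107 + 4/3)*137 = -317/3*137 = -43429/3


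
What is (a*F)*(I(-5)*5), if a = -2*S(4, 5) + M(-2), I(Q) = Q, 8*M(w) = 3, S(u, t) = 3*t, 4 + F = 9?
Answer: 29625/8 ≈ 3703.1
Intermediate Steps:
F = 5 (F = -4 + 9 = 5)
M(w) = 3/8 (M(w) = (1/8)*3 = 3/8)
a = -237/8 (a = -6*5 + 3/8 = -2*15 + 3/8 = -30 + 3/8 = -237/8 ≈ -29.625)
(a*F)*(I(-5)*5) = (-237/8*5)*(-5*5) = -1185/8*(-25) = 29625/8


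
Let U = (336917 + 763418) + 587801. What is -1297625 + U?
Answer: 390511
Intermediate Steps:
U = 1688136 (U = 1100335 + 587801 = 1688136)
-1297625 + U = -1297625 + 1688136 = 390511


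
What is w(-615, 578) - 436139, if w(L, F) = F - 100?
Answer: -435661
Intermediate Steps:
w(L, F) = -100 + F
w(-615, 578) - 436139 = (-100 + 578) - 436139 = 478 - 436139 = -435661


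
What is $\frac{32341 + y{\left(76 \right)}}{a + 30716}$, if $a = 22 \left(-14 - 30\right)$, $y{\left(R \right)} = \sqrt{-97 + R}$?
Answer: $\frac{32341}{29748} + \frac{i \sqrt{21}}{29748} \approx 1.0872 + 0.00015405 i$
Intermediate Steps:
$a = -968$ ($a = 22 \left(-44\right) = -968$)
$\frac{32341 + y{\left(76 \right)}}{a + 30716} = \frac{32341 + \sqrt{-97 + 76}}{-968 + 30716} = \frac{32341 + \sqrt{-21}}{29748} = \left(32341 + i \sqrt{21}\right) \frac{1}{29748} = \frac{32341}{29748} + \frac{i \sqrt{21}}{29748}$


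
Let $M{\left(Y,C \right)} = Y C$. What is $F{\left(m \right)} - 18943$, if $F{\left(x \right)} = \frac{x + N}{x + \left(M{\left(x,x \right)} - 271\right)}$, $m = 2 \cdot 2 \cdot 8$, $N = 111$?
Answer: $- \frac{14870112}{785} \approx -18943.0$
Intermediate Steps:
$M{\left(Y,C \right)} = C Y$
$m = 32$ ($m = 4 \cdot 8 = 32$)
$F{\left(x \right)} = \frac{111 + x}{-271 + x + x^{2}}$ ($F{\left(x \right)} = \frac{x + 111}{x + \left(x x - 271\right)} = \frac{111 + x}{x + \left(x^{2} - 271\right)} = \frac{111 + x}{x + \left(-271 + x^{2}\right)} = \frac{111 + x}{-271 + x + x^{2}}$)
$F{\left(m \right)} - 18943 = \frac{111 + 32}{-271 + 32 + 32^{2}} - 18943 = \frac{1}{-271 + 32 + 1024} \cdot 143 - 18943 = \frac{1}{785} \cdot 143 - 18943 = \frac{143}{785} - 18943 = - \frac{14870112}{785}$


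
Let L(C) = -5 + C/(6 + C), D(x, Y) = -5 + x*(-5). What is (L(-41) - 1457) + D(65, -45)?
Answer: -62679/35 ≈ -1790.8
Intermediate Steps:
D(x, Y) = -5 - 5*x
L(C) = -5 + C/(6 + C)
(L(-41) - 1457) + D(65, -45) = (2*(-15 - 2*(-41))/(6 - 41) - 1457) + (-5 - 5*65) = (2*(-15 + 82)/(-35) - 1457) + (-5 - 325) = (2*(-1/35)*67 - 1457) - 330 = (-134/35 - 1457) - 330 = -51129/35 - 330 = -62679/35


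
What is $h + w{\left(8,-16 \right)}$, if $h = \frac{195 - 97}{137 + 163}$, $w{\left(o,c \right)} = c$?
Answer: $- \frac{2351}{150} \approx -15.673$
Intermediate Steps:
$h = \frac{49}{150}$ ($h = \frac{195 - 97}{300} = \left(195 - 97\right) \frac{1}{300} = 98 \cdot \frac{1}{300} = \frac{49}{150} \approx 0.32667$)
$h + w{\left(8,-16 \right)} = \frac{49}{150} - 16 = - \frac{2351}{150}$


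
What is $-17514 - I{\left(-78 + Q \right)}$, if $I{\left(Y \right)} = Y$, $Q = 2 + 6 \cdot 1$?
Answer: $-17444$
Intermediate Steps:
$Q = 8$ ($Q = 2 + 6 = 8$)
$-17514 - I{\left(-78 + Q \right)} = -17514 - \left(-78 + 8\right) = -17514 - -70 = -17514 + 70 = -17444$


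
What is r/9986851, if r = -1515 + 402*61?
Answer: 23007/9986851 ≈ 0.0023037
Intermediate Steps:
r = 23007 (r = -1515 + 24522 = 23007)
r/9986851 = 23007/9986851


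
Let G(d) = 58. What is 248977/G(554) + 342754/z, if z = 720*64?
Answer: 2873184973/668160 ≈ 4300.1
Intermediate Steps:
z = 46080
248977/G(554) + 342754/z = 248977/58 + 342754/46080 = 248977*(1/58) + 342754*(1/46080) = 248977/58 + 171377/23040 = 2873184973/668160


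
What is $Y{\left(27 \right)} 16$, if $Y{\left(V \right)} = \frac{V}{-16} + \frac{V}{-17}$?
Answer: $- \frac{891}{17} \approx -52.412$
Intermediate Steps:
$Y{\left(V \right)} = - \frac{33 V}{272}$ ($Y{\left(V \right)} = V \left(- \frac{1}{16}\right) + V \left(- \frac{1}{17}\right) = - \frac{V}{16} - \frac{V}{17} = - \frac{33 V}{272}$)
$Y{\left(27 \right)} 16 = \left(- \frac{33}{272}\right) 27 \cdot 16 = \left(- \frac{891}{272}\right) 16 = - \frac{891}{17}$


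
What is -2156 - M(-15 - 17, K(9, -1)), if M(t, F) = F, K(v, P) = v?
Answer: -2165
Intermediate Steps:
-2156 - M(-15 - 17, K(9, -1)) = -2156 - 1*9 = -2156 - 9 = -2165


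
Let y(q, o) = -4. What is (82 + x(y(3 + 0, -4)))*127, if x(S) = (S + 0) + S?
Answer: 9398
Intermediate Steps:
x(S) = 2*S (x(S) = S + S = 2*S)
(82 + x(y(3 + 0, -4)))*127 = (82 + 2*(-4))*127 = (82 - 8)*127 = 74*127 = 9398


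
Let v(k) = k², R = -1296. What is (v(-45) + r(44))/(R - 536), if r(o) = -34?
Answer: -1991/1832 ≈ -1.0868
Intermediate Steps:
(v(-45) + r(44))/(R - 536) = ((-45)² - 34)/(-1296 - 536) = (2025 - 34)/(-1832) = 1991*(-1/1832) = -1991/1832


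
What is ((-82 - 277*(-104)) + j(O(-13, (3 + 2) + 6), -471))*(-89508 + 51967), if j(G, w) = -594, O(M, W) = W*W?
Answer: -1056103412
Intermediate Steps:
O(M, W) = W**2
((-82 - 277*(-104)) + j(O(-13, (3 + 2) + 6), -471))*(-89508 + 51967) = ((-82 - 277*(-104)) - 594)*(-89508 + 51967) = ((-82 + 28808) - 594)*(-37541) = (28726 - 594)*(-37541) = 28132*(-37541) = -1056103412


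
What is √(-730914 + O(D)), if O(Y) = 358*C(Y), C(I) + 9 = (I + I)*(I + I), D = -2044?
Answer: 2*√1495517554 ≈ 77344.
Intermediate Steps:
C(I) = -9 + 4*I² (C(I) = -9 + (I + I)*(I + I) = -9 + (2*I)*(2*I) = -9 + 4*I²)
O(Y) = -3222 + 1432*Y² (O(Y) = 358*(-9 + 4*Y²) = -3222 + 1432*Y²)
√(-730914 + O(D)) = √(-730914 + (-3222 + 1432*(-2044)²)) = √(-730914 + (-3222 + 1432*4177936)) = √(-730914 + (-3222 + 5982804352)) = √(-730914 + 5982801130) = √5982070216 = 2*√1495517554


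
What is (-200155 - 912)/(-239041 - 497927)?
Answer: 201067/736968 ≈ 0.27283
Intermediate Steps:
(-200155 - 912)/(-239041 - 497927) = -201067/(-736968) = -201067*(-1/736968) = 201067/736968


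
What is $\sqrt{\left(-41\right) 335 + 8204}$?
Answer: $i \sqrt{5531} \approx 74.371 i$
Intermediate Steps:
$\sqrt{\left(-41\right) 335 + 8204} = \sqrt{-13735 + 8204} = \sqrt{-5531} = i \sqrt{5531}$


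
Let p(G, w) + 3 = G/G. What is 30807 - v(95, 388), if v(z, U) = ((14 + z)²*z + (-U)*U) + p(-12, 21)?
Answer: -947342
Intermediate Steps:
p(G, w) = -2 (p(G, w) = -3 + G/G = -3 + 1 = -2)
v(z, U) = -2 - U² + z*(14 + z)² (v(z, U) = ((14 + z)²*z + (-U)*U) - 2 = (z*(14 + z)² - U²) - 2 = (-U² + z*(14 + z)²) - 2 = -2 - U² + z*(14 + z)²)
30807 - v(95, 388) = 30807 - (-2 - 1*388² + 95*(14 + 95)²) = 30807 - (-2 - 1*150544 + 95*109²) = 30807 - (-2 - 150544 + 95*11881) = 30807 - (-2 - 150544 + 1128695) = 30807 - 1*978149 = 30807 - 978149 = -947342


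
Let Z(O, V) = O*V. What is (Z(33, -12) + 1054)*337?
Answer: 221746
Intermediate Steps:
(Z(33, -12) + 1054)*337 = (33*(-12) + 1054)*337 = (-396 + 1054)*337 = 658*337 = 221746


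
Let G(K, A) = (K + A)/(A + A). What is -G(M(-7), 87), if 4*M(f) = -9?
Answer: -113/232 ≈ -0.48707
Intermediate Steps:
M(f) = -9/4 (M(f) = (1/4)*(-9) = -9/4)
G(K, A) = (A + K)/(2*A) (G(K, A) = (A + K)/((2*A)) = (A + K)*(1/(2*A)) = (A + K)/(2*A))
-G(M(-7), 87) = -(87 - 9/4)/(2*87) = -339/(2*87*4) = -1*113/232 = -113/232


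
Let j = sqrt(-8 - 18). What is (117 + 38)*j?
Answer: 155*I*sqrt(26) ≈ 790.35*I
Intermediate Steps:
j = I*sqrt(26) (j = sqrt(-26) = I*sqrt(26) ≈ 5.099*I)
(117 + 38)*j = (117 + 38)*(I*sqrt(26)) = 155*(I*sqrt(26)) = 155*I*sqrt(26)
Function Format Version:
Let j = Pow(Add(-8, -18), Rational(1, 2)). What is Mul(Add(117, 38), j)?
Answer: Mul(155, I, Pow(26, Rational(1, 2))) ≈ Mul(790.35, I)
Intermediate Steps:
j = Mul(I, Pow(26, Rational(1, 2))) (j = Pow(-26, Rational(1, 2)) = Mul(I, Pow(26, Rational(1, 2))) ≈ Mul(5.0990, I))
Mul(Add(117, 38), j) = Mul(Add(117, 38), Mul(I, Pow(26, Rational(1, 2)))) = Mul(155, Mul(I, Pow(26, Rational(1, 2)))) = Mul(155, I, Pow(26, Rational(1, 2)))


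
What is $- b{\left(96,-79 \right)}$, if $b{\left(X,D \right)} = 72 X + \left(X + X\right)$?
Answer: $-7104$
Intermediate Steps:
$b{\left(X,D \right)} = 74 X$ ($b{\left(X,D \right)} = 72 X + 2 X = 74 X$)
$- b{\left(96,-79 \right)} = - 74 \cdot 96 = \left(-1\right) 7104 = -7104$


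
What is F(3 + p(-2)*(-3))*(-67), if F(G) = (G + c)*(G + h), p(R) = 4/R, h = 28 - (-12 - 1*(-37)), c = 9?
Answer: -14472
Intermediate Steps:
h = 3 (h = 28 - (-12 + 37) = 28 - 1*25 = 28 - 25 = 3)
F(G) = (3 + G)*(9 + G) (F(G) = (G + 9)*(G + 3) = (9 + G)*(3 + G) = (3 + G)*(9 + G))
F(3 + p(-2)*(-3))*(-67) = (27 + (3 + (4/(-2))*(-3))² + 12*(3 + (4/(-2))*(-3)))*(-67) = (27 + (3 + (4*(-½))*(-3))² + 12*(3 + (4*(-½))*(-3)))*(-67) = (27 + (3 - 2*(-3))² + 12*(3 - 2*(-3)))*(-67) = (27 + (3 + 6)² + 12*(3 + 6))*(-67) = (27 + 9² + 12*9)*(-67) = (27 + 81 + 108)*(-67) = 216*(-67) = -14472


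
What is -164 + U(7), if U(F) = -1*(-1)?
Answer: -163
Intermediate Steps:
U(F) = 1
-164 + U(7) = -164 + 1 = -163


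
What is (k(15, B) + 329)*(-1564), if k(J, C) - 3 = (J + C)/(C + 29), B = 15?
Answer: -5723458/11 ≈ -5.2031e+5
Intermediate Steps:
k(J, C) = 3 + (C + J)/(29 + C) (k(J, C) = 3 + (J + C)/(C + 29) = 3 + (C + J)/(29 + C))
(k(15, B) + 329)*(-1564) = ((87 + 15 + 4*15)/(29 + 15) + 329)*(-1564) = ((87 + 15 + 60)/44 + 329)*(-1564) = ((1/44)*162 + 329)*(-1564) = (81/22 + 329)*(-1564) = (7319/22)*(-1564) = -5723458/11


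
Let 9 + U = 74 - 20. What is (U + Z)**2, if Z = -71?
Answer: 676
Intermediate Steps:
U = 45 (U = -9 + (74 - 20) = -9 + 54 = 45)
(U + Z)**2 = (45 - 71)**2 = (-26)**2 = 676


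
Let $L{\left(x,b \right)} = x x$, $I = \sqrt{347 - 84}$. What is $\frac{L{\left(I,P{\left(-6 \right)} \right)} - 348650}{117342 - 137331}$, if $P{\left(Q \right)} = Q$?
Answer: $\frac{116129}{6663} \approx 17.429$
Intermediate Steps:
$I = \sqrt{263} \approx 16.217$
$L{\left(x,b \right)} = x^{2}$
$\frac{L{\left(I,P{\left(-6 \right)} \right)} - 348650}{117342 - 137331} = \frac{\left(\sqrt{263}\right)^{2} - 348650}{117342 - 137331} = \frac{263 - 348650}{-19989} = \left(-348387\right) \left(- \frac{1}{19989}\right) = \frac{116129}{6663}$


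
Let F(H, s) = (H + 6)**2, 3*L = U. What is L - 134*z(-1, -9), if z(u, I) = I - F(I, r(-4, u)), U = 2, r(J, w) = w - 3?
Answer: 7238/3 ≈ 2412.7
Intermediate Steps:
r(J, w) = -3 + w
L = 2/3 (L = (1/3)*2 = 2/3 ≈ 0.66667)
F(H, s) = (6 + H)**2
z(u, I) = I - (6 + I)**2
L - 134*z(-1, -9) = 2/3 - 134*(-9 - (6 - 9)**2) = 2/3 - 134*(-9 - 1*(-3)**2) = 2/3 - 134*(-9 - 1*9) = 2/3 - 134*(-9 - 9) = 2/3 - 134*(-18) = 2/3 + 2412 = 7238/3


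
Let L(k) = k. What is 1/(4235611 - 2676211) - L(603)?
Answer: -940318199/1559400 ≈ -603.00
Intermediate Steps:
1/(4235611 - 2676211) - L(603) = 1/(4235611 - 2676211) - 1*603 = 1/1559400 - 603 = -940318199/1559400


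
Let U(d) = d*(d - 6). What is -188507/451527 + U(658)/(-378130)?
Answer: -132496229671/85367952255 ≈ -1.5521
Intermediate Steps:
U(d) = d*(-6 + d)
-188507/451527 + U(658)/(-378130) = -188507/451527 + (658*(-6 + 658))/(-378130) = -188507*1/451527 + (658*652)*(-1/378130) = -188507/451527 + 429016*(-1/378130) = -188507/451527 - 214508/189065 = -132496229671/85367952255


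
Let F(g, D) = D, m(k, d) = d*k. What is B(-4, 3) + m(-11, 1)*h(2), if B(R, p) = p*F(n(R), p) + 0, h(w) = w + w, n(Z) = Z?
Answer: -35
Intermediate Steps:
h(w) = 2*w
B(R, p) = p² (B(R, p) = p*p + 0 = p² + 0 = p²)
B(-4, 3) + m(-11, 1)*h(2) = 3² + (1*(-11))*(2*2) = 9 - 11*4 = 9 - 44 = -35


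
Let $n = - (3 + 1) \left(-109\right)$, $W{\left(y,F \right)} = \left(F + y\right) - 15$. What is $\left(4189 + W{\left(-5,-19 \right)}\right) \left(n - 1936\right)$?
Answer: $-6225000$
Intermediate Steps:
$W{\left(y,F \right)} = -15 + F + y$
$n = 436$ ($n = \left(-1\right) 4 \left(-109\right) = \left(-4\right) \left(-109\right) = 436$)
$\left(4189 + W{\left(-5,-19 \right)}\right) \left(n - 1936\right) = \left(4189 - 39\right) \left(436 - 1936\right) = \left(4189 - 39\right) \left(-1500\right) = 4150 \left(-1500\right) = -6225000$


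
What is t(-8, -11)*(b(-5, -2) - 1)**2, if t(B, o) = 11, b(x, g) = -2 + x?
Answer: 704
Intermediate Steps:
t(-8, -11)*(b(-5, -2) - 1)**2 = 11*((-2 - 5) - 1)**2 = 11*(-7 - 1)**2 = 11*(-8)**2 = 11*64 = 704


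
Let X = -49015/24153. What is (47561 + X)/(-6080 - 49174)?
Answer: -574345909/667274931 ≈ -0.86073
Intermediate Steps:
X = -49015/24153 (X = -49015*1/24153 = -49015/24153 ≈ -2.0294)
(47561 + X)/(-6080 - 49174) = (47561 - 49015/24153)/(-6080 - 49174) = (1148691818/24153)/(-55254) = (1148691818/24153)*(-1/55254) = -574345909/667274931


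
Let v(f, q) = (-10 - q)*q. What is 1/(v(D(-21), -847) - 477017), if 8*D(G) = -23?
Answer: -1/1185956 ≈ -8.4320e-7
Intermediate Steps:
D(G) = -23/8 (D(G) = (⅛)*(-23) = -23/8)
v(f, q) = q*(-10 - q)
1/(v(D(-21), -847) - 477017) = 1/(-1*(-847)*(10 - 847) - 477017) = 1/(-1*(-847)*(-837) - 477017) = 1/(-708939 - 477017) = 1/(-1185956) = -1/1185956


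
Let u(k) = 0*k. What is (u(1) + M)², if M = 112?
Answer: 12544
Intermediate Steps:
u(k) = 0
(u(1) + M)² = (0 + 112)² = 112² = 12544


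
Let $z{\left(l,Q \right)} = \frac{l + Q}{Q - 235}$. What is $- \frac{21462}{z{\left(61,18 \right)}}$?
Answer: $\frac{4657254}{79} \approx 58953.0$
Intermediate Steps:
$z{\left(l,Q \right)} = \frac{Q + l}{-235 + Q}$
$- \frac{21462}{z{\left(61,18 \right)}} = - \frac{21462}{\frac{1}{-235 + 18} \left(18 + 61\right)} = - \frac{21462}{\frac{1}{-217} \cdot 79} = - \frac{21462}{\left(- \frac{1}{217}\right) 79} = - \frac{21462}{- \frac{79}{217}} = \left(-21462\right) \left(- \frac{217}{79}\right) = \frac{4657254}{79}$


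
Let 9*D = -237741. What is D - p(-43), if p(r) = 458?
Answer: -80621/3 ≈ -26874.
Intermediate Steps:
D = -79247/3 (D = (1/9)*(-237741) = -79247/3 ≈ -26416.)
D - p(-43) = -79247/3 - 1*458 = -79247/3 - 458 = -80621/3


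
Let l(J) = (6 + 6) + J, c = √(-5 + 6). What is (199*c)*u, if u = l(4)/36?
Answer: 796/9 ≈ 88.444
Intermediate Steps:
c = 1 (c = √1 = 1)
l(J) = 12 + J
u = 4/9 (u = (12 + 4)/36 = 16*(1/36) = 4/9 ≈ 0.44444)
(199*c)*u = (199*1)*(4/9) = 199*(4/9) = 796/9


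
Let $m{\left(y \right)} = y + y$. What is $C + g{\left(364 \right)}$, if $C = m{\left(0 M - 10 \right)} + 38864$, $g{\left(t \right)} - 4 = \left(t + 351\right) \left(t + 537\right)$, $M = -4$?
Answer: $683063$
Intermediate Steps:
$g{\left(t \right)} = 4 + \left(351 + t\right) \left(537 + t\right)$ ($g{\left(t \right)} = 4 + \left(t + 351\right) \left(t + 537\right) = 4 + \left(351 + t\right) \left(537 + t\right)$)
$m{\left(y \right)} = 2 y$
$C = 38844$ ($C = 2 \left(0 \left(-4\right) - 10\right) + 38864 = 2 \left(0 - 10\right) + 38864 = 2 \left(-10\right) + 38864 = -20 + 38864 = 38844$)
$C + g{\left(364 \right)} = 38844 + \left(188491 + 364^{2} + 888 \cdot 364\right) = 38844 + \left(188491 + 132496 + 323232\right) = 38844 + 644219 = 683063$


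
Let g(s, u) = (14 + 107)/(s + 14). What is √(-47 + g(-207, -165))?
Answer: 2*I*√443514/193 ≈ 6.9012*I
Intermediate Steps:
g(s, u) = 121/(14 + s)
√(-47 + g(-207, -165)) = √(-47 + 121/(14 - 207)) = √(-47 + 121/(-193)) = √(-47 + 121*(-1/193)) = √(-47 - 121/193) = √(-9192/193) = 2*I*√443514/193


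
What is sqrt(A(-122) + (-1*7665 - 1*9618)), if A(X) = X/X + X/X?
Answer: I*sqrt(17281) ≈ 131.46*I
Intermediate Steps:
A(X) = 2 (A(X) = 1 + 1 = 2)
sqrt(A(-122) + (-1*7665 - 1*9618)) = sqrt(2 + (-1*7665 - 1*9618)) = sqrt(2 + (-7665 - 9618)) = sqrt(2 - 17283) = sqrt(-17281) = I*sqrt(17281)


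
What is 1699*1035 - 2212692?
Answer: -454227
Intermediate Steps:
1699*1035 - 2212692 = 1758465 - 2212692 = -454227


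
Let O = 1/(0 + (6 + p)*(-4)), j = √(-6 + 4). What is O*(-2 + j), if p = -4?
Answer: ¼ - I*√2/8 ≈ 0.25 - 0.17678*I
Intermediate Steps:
j = I*√2 (j = √(-2) = I*√2 ≈ 1.4142*I)
O = -⅛ (O = 1/(0 + (6 - 4)*(-4)) = 1/(0 + 2*(-4)) = 1/(0 - 8) = 1/(-8) = -⅛ ≈ -0.12500)
O*(-2 + j) = -(-2 + I*√2)/8 = ¼ - I*√2/8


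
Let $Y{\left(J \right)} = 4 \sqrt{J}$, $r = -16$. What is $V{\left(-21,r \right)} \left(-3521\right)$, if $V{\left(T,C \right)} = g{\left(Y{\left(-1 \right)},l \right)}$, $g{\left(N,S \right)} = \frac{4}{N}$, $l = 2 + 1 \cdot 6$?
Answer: $3521 i \approx 3521.0 i$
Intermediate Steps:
$l = 8$ ($l = 2 + 6 = 8$)
$V{\left(T,C \right)} = - i$ ($V{\left(T,C \right)} = \frac{4}{4 \sqrt{-1}} = \frac{4}{4 i} = 4 \left(- \frac{i}{4}\right) = - i$)
$V{\left(-21,r \right)} \left(-3521\right) = - i \left(-3521\right) = 3521 i$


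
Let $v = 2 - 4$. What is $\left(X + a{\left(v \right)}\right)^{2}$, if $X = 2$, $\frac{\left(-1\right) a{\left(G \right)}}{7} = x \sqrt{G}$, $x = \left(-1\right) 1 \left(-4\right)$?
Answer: $-1564 - 112 i \sqrt{2} \approx -1564.0 - 158.39 i$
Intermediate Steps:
$v = -2$
$x = 4$ ($x = \left(-1\right) \left(-4\right) = 4$)
$a{\left(G \right)} = - 28 \sqrt{G}$ ($a{\left(G \right)} = - 7 \cdot 4 \sqrt{G} = - 28 \sqrt{G}$)
$\left(X + a{\left(v \right)}\right)^{2} = \left(2 - 28 \sqrt{-2}\right)^{2} = \left(2 - 28 i \sqrt{2}\right)^{2}$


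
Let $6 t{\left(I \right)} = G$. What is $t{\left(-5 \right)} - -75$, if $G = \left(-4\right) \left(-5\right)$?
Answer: $\frac{235}{3} \approx 78.333$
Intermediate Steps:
$G = 20$
$t{\left(I \right)} = \frac{10}{3}$ ($t{\left(I \right)} = \frac{1}{6} \cdot 20 = \frac{10}{3}$)
$t{\left(-5 \right)} - -75 = \frac{10}{3} - -75 = \frac{10}{3} + 75 = \frac{235}{3}$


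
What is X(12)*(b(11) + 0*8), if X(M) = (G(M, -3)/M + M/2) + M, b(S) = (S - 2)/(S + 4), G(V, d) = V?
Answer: 57/5 ≈ 11.400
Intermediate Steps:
b(S) = (-2 + S)/(4 + S)
X(M) = 1 + 3*M/2 (X(M) = (M/M + M/2) + M = (1 + M*(1/2)) + M = (1 + M/2) + M = 1 + 3*M/2)
X(12)*(b(11) + 0*8) = (1 + (3/2)*12)*((-2 + 11)/(4 + 11) + 0*8) = (1 + 18)*(9/15 + 0) = 19*((1/15)*9 + 0) = 19*(3/5 + 0) = 19*(3/5) = 57/5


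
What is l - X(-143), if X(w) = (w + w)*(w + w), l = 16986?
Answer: -64810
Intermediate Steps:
X(w) = 4*w² (X(w) = (2*w)*(2*w) = 4*w²)
l - X(-143) = 16986 - 4*(-143)² = 16986 - 4*20449 = 16986 - 1*81796 = 16986 - 81796 = -64810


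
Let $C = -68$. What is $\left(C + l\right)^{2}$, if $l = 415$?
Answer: $120409$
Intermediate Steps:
$\left(C + l\right)^{2} = \left(-68 + 415\right)^{2} = 347^{2} = 120409$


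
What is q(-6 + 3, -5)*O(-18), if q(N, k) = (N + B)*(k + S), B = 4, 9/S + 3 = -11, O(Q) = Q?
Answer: 711/7 ≈ 101.57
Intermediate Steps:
S = -9/14 (S = 9/(-3 - 11) = 9/(-14) = 9*(-1/14) = -9/14 ≈ -0.64286)
q(N, k) = (4 + N)*(-9/14 + k) (q(N, k) = (N + 4)*(k - 9/14) = (4 + N)*(-9/14 + k))
q(-6 + 3, -5)*O(-18) = (-18/7 + 4*(-5) - 9*(-6 + 3)/14 + (-6 + 3)*(-5))*(-18) = (-18/7 - 20 - 9/14*(-3) - 3*(-5))*(-18) = (-18/7 - 20 + 27/14 + 15)*(-18) = -79/14*(-18) = 711/7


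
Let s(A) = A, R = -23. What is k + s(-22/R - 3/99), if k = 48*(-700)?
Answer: -25501697/759 ≈ -33599.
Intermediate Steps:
k = -33600
k + s(-22/R - 3/99) = -33600 + (-22/(-23) - 3/99) = -33600 + (-22*(-1/23) - 3*1/99) = -33600 + (22/23 - 1/33) = -33600 + 703/759 = -25501697/759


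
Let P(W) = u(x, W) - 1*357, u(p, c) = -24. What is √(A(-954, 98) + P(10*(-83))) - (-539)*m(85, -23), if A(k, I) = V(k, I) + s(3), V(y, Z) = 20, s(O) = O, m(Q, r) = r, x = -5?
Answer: -12397 + I*√358 ≈ -12397.0 + 18.921*I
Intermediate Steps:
A(k, I) = 23 (A(k, I) = 20 + 3 = 23)
P(W) = -381 (P(W) = -24 - 1*357 = -24 - 357 = -381)
√(A(-954, 98) + P(10*(-83))) - (-539)*m(85, -23) = √(23 - 381) - (-539)*(-23) = √(-358) - 1*12397 = I*√358 - 12397 = -12397 + I*√358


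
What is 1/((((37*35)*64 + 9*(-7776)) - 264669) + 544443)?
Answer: 1/292670 ≈ 3.4168e-6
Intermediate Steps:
1/((((37*35)*64 + 9*(-7776)) - 264669) + 544443) = 1/(((1295*64 - 69984) - 264669) + 544443) = 1/(((82880 - 69984) - 264669) + 544443) = 1/((12896 - 264669) + 544443) = 1/(-251773 + 544443) = 1/292670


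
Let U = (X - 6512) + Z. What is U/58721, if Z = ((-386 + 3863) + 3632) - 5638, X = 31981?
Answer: 26940/58721 ≈ 0.45878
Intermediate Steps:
Z = 1471 (Z = (3477 + 3632) - 5638 = 7109 - 5638 = 1471)
U = 26940 (U = (31981 - 6512) + 1471 = 25469 + 1471 = 26940)
U/58721 = 26940/58721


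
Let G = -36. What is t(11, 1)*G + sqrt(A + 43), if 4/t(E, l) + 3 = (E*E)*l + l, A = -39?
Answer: 94/119 ≈ 0.78992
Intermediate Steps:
t(E, l) = 4/(-3 + l + l*E**2) (t(E, l) = 4/(-3 + ((E*E)*l + l)) = 4/(-3 + (E**2*l + l)) = 4/(-3 + (l*E**2 + l)) = 4/(-3 + (l + l*E**2)) = 4/(-3 + l + l*E**2))
t(11, 1)*G + sqrt(A + 43) = (4/(-3 + 1 + 1*11**2))*(-36) + sqrt(-39 + 43) = (4/(-3 + 1 + 1*121))*(-36) + sqrt(4) = (4/(-3 + 1 + 121))*(-36) + 2 = (4/119)*(-36) + 2 = -144/119 + 2 = 94/119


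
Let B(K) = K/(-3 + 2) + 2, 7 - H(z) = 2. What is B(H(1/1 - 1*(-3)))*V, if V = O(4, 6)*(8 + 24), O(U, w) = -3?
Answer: 288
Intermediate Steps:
H(z) = 5 (H(z) = 7 - 1*2 = 7 - 2 = 5)
V = -96 (V = -3*(8 + 24) = -3*32 = -96)
B(K) = 2 - K (B(K) = K/(-1) + 2 = -K + 2 = 2 - K)
B(H(1/1 - 1*(-3)))*V = (2 - 1*5)*(-96) = (2 - 5)*(-96) = -3*(-96) = 288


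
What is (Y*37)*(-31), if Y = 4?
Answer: -4588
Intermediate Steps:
(Y*37)*(-31) = (4*37)*(-31) = 148*(-31) = -4588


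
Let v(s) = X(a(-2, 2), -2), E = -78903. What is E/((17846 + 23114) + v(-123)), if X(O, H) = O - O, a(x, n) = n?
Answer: -78903/40960 ≈ -1.9263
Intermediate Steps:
X(O, H) = 0
v(s) = 0
E/((17846 + 23114) + v(-123)) = -78903/((17846 + 23114) + 0) = -78903/(40960 + 0) = -78903/40960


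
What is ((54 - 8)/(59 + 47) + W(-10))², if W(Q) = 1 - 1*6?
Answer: 58564/2809 ≈ 20.849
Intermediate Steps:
W(Q) = -5 (W(Q) = 1 - 6 = -5)
((54 - 8)/(59 + 47) + W(-10))² = ((54 - 8)/(59 + 47) - 5)² = (46/106 - 5)² = (46*(1/106) - 5)² = (23/53 - 5)² = (-242/53)² = 58564/2809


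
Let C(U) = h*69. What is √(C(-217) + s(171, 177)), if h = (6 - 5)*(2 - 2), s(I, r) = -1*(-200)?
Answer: 10*√2 ≈ 14.142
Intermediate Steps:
s(I, r) = 200
h = 0 (h = 1*0 = 0)
C(U) = 0 (C(U) = 0*69 = 0)
√(C(-217) + s(171, 177)) = √(0 + 200) = √200 = 10*√2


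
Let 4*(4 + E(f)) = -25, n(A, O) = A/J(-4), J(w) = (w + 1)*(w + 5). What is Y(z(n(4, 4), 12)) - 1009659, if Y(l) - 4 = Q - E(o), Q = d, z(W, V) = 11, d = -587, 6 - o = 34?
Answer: -4040927/4 ≈ -1.0102e+6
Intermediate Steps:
J(w) = (1 + w)*(5 + w)
o = -28 (o = 6 - 1*34 = 6 - 34 = -28)
n(A, O) = -A/3 (n(A, O) = A/(5 + (-4)² + 6*(-4)) = A/(5 + 16 - 24) = A/(-3) = A*(-⅓) = -A/3)
E(f) = -41/4 (E(f) = -4 + (¼)*(-25) = -4 - 25/4 = -41/4)
Q = -587
Y(l) = -2291/4 (Y(l) = 4 + (-587 - 1*(-41/4)) = 4 + (-587 + 41/4) = 4 - 2307/4 = -2291/4)
Y(z(n(4, 4), 12)) - 1009659 = -2291/4 - 1009659 = -4040927/4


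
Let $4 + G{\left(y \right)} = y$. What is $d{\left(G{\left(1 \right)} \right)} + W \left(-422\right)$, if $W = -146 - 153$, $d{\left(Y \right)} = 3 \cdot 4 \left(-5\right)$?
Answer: $126118$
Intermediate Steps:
$G{\left(y \right)} = -4 + y$
$d{\left(Y \right)} = -60$ ($d{\left(Y \right)} = 12 \left(-5\right) = -60$)
$W = -299$ ($W = -146 - 153 = -299$)
$d{\left(G{\left(1 \right)} \right)} + W \left(-422\right) = -60 - -126178 = -60 + 126178 = 126118$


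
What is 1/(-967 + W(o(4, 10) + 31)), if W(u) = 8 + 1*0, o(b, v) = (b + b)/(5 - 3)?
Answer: -1/959 ≈ -0.0010428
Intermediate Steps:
o(b, v) = b (o(b, v) = (2*b)/2 = (2*b)*(½) = b)
W(u) = 8 (W(u) = 8 + 0 = 8)
1/(-967 + W(o(4, 10) + 31)) = 1/(-967 + 8) = 1/(-959) = -1/959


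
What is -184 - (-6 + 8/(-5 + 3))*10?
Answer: -84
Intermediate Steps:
-184 - (-6 + 8/(-5 + 3))*10 = -184 - (-6 + 8/(-2))*10 = -184 - (-6 + 8*(-1/2))*10 = -184 - (-6 - 4)*10 = -184 - (-10)*10 = -184 - 1*(-100) = -184 + 100 = -84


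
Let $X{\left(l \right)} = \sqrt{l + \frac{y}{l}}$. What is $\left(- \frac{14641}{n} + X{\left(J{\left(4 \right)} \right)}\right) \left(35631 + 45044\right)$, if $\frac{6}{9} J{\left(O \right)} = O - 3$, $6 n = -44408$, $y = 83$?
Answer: $\frac{506212575}{3172} + \frac{80675 \sqrt{2046}}{6} \approx 7.6778 \cdot 10^{5}$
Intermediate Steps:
$n = - \frac{22204}{3}$ ($n = \frac{1}{6} \left(-44408\right) = - \frac{22204}{3} \approx -7401.3$)
$J{\left(O \right)} = - \frac{9}{2} + \frac{3 O}{2}$ ($J{\left(O \right)} = \frac{3 \left(O - 3\right)}{2} = \frac{3 \left(-3 + O\right)}{2} = - \frac{9}{2} + \frac{3 O}{2}$)
$X{\left(l \right)} = \sqrt{l + \frac{83}{l}}$
$\left(- \frac{14641}{n} + X{\left(J{\left(4 \right)} \right)}\right) \left(35631 + 45044\right) = \left(- \frac{14641}{- \frac{22204}{3}} + \sqrt{\left(- \frac{9}{2} + \frac{3}{2} \cdot 4\right) + \frac{83}{- \frac{9}{2} + \frac{3}{2} \cdot 4}}\right) \left(35631 + 45044\right) = \left(\left(-14641\right) \left(- \frac{3}{22204}\right) + \sqrt{\left(- \frac{9}{2} + 6\right) + \frac{83}{- \frac{9}{2} + 6}}\right) 80675 = \left(\frac{43923}{22204} + \sqrt{\frac{3}{2} + \frac{83}{\frac{3}{2}}}\right) 80675 = \left(\frac{43923}{22204} + \sqrt{\frac{3}{2} + 83 \cdot \frac{2}{3}}\right) 80675 = \left(\frac{43923}{22204} + \sqrt{\frac{3}{2} + \frac{166}{3}}\right) 80675 = \left(\frac{43923}{22204} + \sqrt{\frac{341}{6}}\right) 80675 = \left(\frac{43923}{22204} + \frac{\sqrt{2046}}{6}\right) 80675 = \frac{506212575}{3172} + \frac{80675 \sqrt{2046}}{6}$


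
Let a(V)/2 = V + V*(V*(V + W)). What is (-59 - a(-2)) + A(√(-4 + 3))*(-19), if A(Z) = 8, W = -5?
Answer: -151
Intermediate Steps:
a(V) = 2*V + 2*V²*(-5 + V) (a(V) = 2*(V + V*(V*(V - 5))) = 2*(V + V*(V*(-5 + V))) = 2*(V + V²*(-5 + V)) = 2*V + 2*V²*(-5 + V))
(-59 - a(-2)) + A(√(-4 + 3))*(-19) = (-59 - 2*(-2)*(1 + (-2)² - 5*(-2))) + 8*(-19) = (-59 - 2*(-2)*(1 + 4 + 10)) - 152 = (-59 - 2*(-2)*15) - 152 = (-59 - 1*(-60)) - 152 = (-59 + 60) - 152 = 1 - 152 = -151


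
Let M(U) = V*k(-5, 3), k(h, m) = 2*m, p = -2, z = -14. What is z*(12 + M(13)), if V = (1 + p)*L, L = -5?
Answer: -588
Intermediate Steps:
V = 5 (V = (1 - 2)*(-5) = -1*(-5) = 5)
M(U) = 30 (M(U) = 5*(2*3) = 5*6 = 30)
z*(12 + M(13)) = -14*(12 + 30) = -14*42 = -588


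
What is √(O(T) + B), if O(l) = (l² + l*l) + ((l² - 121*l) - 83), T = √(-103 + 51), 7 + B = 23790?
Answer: √(23544 - 242*I*√13) ≈ 153.47 - 2.843*I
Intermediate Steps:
B = 23783 (B = -7 + 23790 = 23783)
T = 2*I*√13 (T = √(-52) = 2*I*√13 ≈ 7.2111*I)
O(l) = -83 - 121*l + 3*l² (O(l) = (l² + l²) + (-83 + l² - 121*l) = 2*l² + (-83 + l² - 121*l) = -83 - 121*l + 3*l²)
√(O(T) + B) = √((-83 - 242*I*√13 + 3*(2*I*√13)²) + 23783) = √((-83 - 242*I*√13 + 3*(-52)) + 23783) = √((-83 - 242*I*√13 - 156) + 23783) = √((-239 - 242*I*√13) + 23783) = √(23544 - 242*I*√13)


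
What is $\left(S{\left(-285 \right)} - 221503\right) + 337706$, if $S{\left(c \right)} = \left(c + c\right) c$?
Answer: $278653$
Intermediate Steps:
$S{\left(c \right)} = 2 c^{2}$ ($S{\left(c \right)} = 2 c c = 2 c^{2}$)
$\left(S{\left(-285 \right)} - 221503\right) + 337706 = \left(2 \left(-285\right)^{2} - 221503\right) + 337706 = \left(2 \cdot 81225 - 221503\right) + 337706 = \left(162450 - 221503\right) + 337706 = -59053 + 337706 = 278653$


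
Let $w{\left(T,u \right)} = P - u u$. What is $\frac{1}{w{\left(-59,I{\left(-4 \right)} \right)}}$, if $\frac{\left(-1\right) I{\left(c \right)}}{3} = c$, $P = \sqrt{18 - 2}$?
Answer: $- \frac{1}{140} \approx -0.0071429$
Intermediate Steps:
$P = 4$ ($P = \sqrt{16} = 4$)
$I{\left(c \right)} = - 3 c$
$w{\left(T,u \right)} = 4 - u^{2}$ ($w{\left(T,u \right)} = 4 - u u = 4 - u^{2}$)
$\frac{1}{w{\left(-59,I{\left(-4 \right)} \right)}} = \frac{1}{4 - \left(\left(-3\right) \left(-4\right)\right)^{2}} = \frac{1}{4 - 12^{2}} = \frac{1}{4 - 144} = \frac{1}{-140} = - \frac{1}{140}$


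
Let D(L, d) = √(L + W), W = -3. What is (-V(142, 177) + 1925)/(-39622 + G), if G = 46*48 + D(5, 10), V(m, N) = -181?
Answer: -39396942/699903697 - 1053*√2/699903697 ≈ -0.056291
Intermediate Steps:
D(L, d) = √(-3 + L) (D(L, d) = √(L - 3) = √(-3 + L))
G = 2208 + √2 (G = 46*48 + √(-3 + 5) = 2208 + √2 ≈ 2209.4)
(-V(142, 177) + 1925)/(-39622 + G) = (-1*(-181) + 1925)/(-39622 + (2208 + √2)) = (181 + 1925)/(-37414 + √2) = 2106/(-37414 + √2)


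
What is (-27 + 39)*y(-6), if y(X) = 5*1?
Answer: 60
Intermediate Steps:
y(X) = 5
(-27 + 39)*y(-6) = (-27 + 39)*5 = 12*5 = 60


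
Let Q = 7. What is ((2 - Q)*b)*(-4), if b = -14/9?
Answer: -280/9 ≈ -31.111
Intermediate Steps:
b = -14/9 (b = -14*⅑ = -14/9 ≈ -1.5556)
((2 - Q)*b)*(-4) = ((2 - 1*7)*(-14/9))*(-4) = ((2 - 7)*(-14/9))*(-4) = -5*(-14/9)*(-4) = (70/9)*(-4) = -280/9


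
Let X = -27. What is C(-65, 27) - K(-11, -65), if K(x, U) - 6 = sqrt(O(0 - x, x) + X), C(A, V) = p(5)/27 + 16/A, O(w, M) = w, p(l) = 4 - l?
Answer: -11027/1755 - 4*I ≈ -6.2832 - 4.0*I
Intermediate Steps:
C(A, V) = -1/27 + 16/A (C(A, V) = (4 - 1*5)/27 + 16/A = (4 - 5)*(1/27) + 16/A = -1*1/27 + 16/A = -1/27 + 16/A)
K(x, U) = 6 + sqrt(-27 - x) (K(x, U) = 6 + sqrt((0 - x) - 27) = 6 + sqrt(-x - 27) = 6 + sqrt(-27 - x))
C(-65, 27) - K(-11, -65) = (1/27)*(432 - 1*(-65))/(-65) - (6 + sqrt(-27 - 1*(-11))) = (1/27)*(-1/65)*(432 + 65) - (6 + sqrt(-27 + 11)) = (1/27)*(-1/65)*497 - (6 + sqrt(-16)) = -497/1755 - (6 + 4*I) = -497/1755 + (-6 - 4*I) = -11027/1755 - 4*I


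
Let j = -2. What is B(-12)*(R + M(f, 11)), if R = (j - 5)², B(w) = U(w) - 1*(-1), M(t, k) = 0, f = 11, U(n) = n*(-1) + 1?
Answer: 686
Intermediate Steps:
U(n) = 1 - n (U(n) = -n + 1 = 1 - n)
B(w) = 2 - w (B(w) = (1 - w) - 1*(-1) = (1 - w) + 1 = 2 - w)
R = 49 (R = (-2 - 5)² = (-7)² = 49)
B(-12)*(R + M(f, 11)) = (2 - 1*(-12))*(49 + 0) = (2 + 12)*49 = 14*49 = 686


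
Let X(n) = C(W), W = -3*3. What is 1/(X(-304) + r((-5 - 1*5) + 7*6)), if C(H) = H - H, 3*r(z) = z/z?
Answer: 3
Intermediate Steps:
W = -9
r(z) = ⅓ (r(z) = (z/z)/3 = (⅓)*1 = ⅓)
C(H) = 0
X(n) = 0
1/(X(-304) + r((-5 - 1*5) + 7*6)) = 1/(0 + ⅓) = 1/(⅓) = 3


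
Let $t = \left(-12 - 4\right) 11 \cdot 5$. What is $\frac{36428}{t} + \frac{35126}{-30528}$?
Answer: $- \frac{35718277}{839520} \approx -42.546$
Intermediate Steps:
$t = -880$ ($t = \left(-12 - 4\right) 11 \cdot 5 = \left(-16\right) 11 \cdot 5 = \left(-176\right) 5 = -880$)
$\frac{36428}{t} + \frac{35126}{-30528} = \frac{36428}{-880} + \frac{35126}{-30528} = 36428 \left(- \frac{1}{880}\right) + 35126 \left(- \frac{1}{30528}\right) = - \frac{9107}{220} - \frac{17563}{15264} = - \frac{35718277}{839520}$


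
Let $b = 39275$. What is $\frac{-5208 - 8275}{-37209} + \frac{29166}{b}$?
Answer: $\frac{1614782519}{1461383475} \approx 1.105$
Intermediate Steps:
$\frac{-5208 - 8275}{-37209} + \frac{29166}{b} = \frac{-5208 - 8275}{-37209} + \frac{29166}{39275} = \left(-5208 - 8275\right) \left(- \frac{1}{37209}\right) + 29166 \cdot \frac{1}{39275} = \left(-13483\right) \left(- \frac{1}{37209}\right) + \frac{29166}{39275} = \frac{13483}{37209} + \frac{29166}{39275} = \frac{1614782519}{1461383475}$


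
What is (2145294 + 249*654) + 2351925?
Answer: 4660065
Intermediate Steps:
(2145294 + 249*654) + 2351925 = (2145294 + 162846) + 2351925 = 2308140 + 2351925 = 4660065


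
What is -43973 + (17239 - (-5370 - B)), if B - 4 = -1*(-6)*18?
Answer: -21252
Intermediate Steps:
B = 112 (B = 4 - 1*(-6)*18 = 4 + 6*18 = 4 + 108 = 112)
-43973 + (17239 - (-5370 - B)) = -43973 + (17239 - (-5370 - 1*112)) = -43973 + (17239 - (-5370 - 112)) = -43973 + (17239 - 1*(-5482)) = -43973 + (17239 + 5482) = -43973 + 22721 = -21252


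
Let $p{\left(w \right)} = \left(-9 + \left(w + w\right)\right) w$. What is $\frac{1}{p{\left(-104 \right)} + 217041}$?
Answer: $\frac{1}{239609} \approx 4.1735 \cdot 10^{-6}$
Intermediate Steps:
$p{\left(w \right)} = w \left(-9 + 2 w\right)$ ($p{\left(w \right)} = \left(-9 + 2 w\right) w = w \left(-9 + 2 w\right)$)
$\frac{1}{p{\left(-104 \right)} + 217041} = \frac{1}{- 104 \left(-9 + 2 \left(-104\right)\right) + 217041} = \frac{1}{- 104 \left(-9 - 208\right) + 217041} = \frac{1}{\left(-104\right) \left(-217\right) + 217041} = \frac{1}{22568 + 217041} = \frac{1}{239609}$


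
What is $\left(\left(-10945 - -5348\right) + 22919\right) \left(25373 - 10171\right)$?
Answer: $263329044$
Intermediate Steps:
$\left(\left(-10945 - -5348\right) + 22919\right) \left(25373 - 10171\right) = \left(\left(-10945 + 5348\right) + 22919\right) 15202 = \left(-5597 + 22919\right) 15202 = 17322 \cdot 15202 = 263329044$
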